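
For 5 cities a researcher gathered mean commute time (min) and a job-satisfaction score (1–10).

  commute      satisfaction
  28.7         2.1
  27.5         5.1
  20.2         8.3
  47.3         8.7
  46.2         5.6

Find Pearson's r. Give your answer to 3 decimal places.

n = 5, Σx = 169.9, Σy = 29.8, Σx² = 6359.71, Σy² = 206.36, Σxy = 1038.41
nΣxy − ΣxΣy = 5192.05 − 5063.02 = 129.03
nΣx² − (Σx)² = 31798.55 − 28866.01 = 2932.54; nΣy² − (Σy)² = 1031.8 − 888.04 = 143.76
r = 129.03 / √(2932.54 × 143.76) = 129.03 / 649.2934 ≈ 0.199

0.199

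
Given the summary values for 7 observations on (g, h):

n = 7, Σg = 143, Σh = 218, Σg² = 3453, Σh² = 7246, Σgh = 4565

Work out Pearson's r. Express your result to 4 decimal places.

r = (nΣgh − ΣgΣh) / √[(nΣg² − (Σg)²)(nΣh² − (Σh)²)]
Numerator: 7×4565 − 143×218 = 781
Denominator: √[(24171 − 20449)(50722 − 47524)] = √[3722 × 3198] = 3450.0661
r = 781 / 3450.0661 ≈ 0.2264

0.2264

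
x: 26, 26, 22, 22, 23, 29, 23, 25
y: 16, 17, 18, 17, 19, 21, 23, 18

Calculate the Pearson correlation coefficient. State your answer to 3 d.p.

0.063

n = 8, Σx = 196, Σy = 149, Σx² = 4844, Σy² = 2813, Σxy = 3653
nΣxy − ΣxΣy = 29224 − 29204 = 20
nΣx² − (Σx)² = 38752 − 38416 = 336; nΣy² − (Σy)² = 22504 − 22201 = 303
r = 20 / √(336 × 303) = 20 / 319.0737 ≈ 0.063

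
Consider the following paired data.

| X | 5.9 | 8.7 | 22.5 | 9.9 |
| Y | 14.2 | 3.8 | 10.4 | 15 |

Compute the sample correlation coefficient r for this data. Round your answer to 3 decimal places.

n = 4, ΣX = 47, ΣY = 43.4, ΣX² = 714.76, ΣY² = 549.24, ΣXY = 499.34
nΣXY − ΣXΣY = 1997.36 − 2039.8 = -42.44
nΣX² − (ΣX)² = 2859.04 − 2209 = 650.04; nΣY² − (ΣY)² = 2196.96 − 1883.56 = 313.4
r = -42.44 / √(650.04 × 313.4) = -42.44 / 451.3563 ≈ -0.094

-0.094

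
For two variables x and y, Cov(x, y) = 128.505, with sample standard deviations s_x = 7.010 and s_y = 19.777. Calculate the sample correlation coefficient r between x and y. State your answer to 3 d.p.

0.927

r = Cov(x,y) / (s_x · s_y) = 128.505 / (7.010 × 19.777)
  = 128.505 / 138.6368 ≈ 0.927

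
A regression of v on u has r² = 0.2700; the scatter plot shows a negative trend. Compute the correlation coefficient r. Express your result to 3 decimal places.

-0.520

|r| = √0.2700 = 0.520
The association is negative, so r = −0.520.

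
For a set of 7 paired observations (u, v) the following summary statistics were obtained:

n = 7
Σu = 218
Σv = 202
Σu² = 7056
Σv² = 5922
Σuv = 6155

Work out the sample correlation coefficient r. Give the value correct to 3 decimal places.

-0.863

r = (nΣuv − ΣuΣv) / √[(nΣu² − (Σu)²)(nΣv² − (Σv)²)]
Numerator: 7×6155 − 218×202 = -951
Denominator: √[(49392 − 47524)(41454 − 40804)] = √[1868 × 650] = 1101.9074
r = -951 / 1101.9074 ≈ -0.863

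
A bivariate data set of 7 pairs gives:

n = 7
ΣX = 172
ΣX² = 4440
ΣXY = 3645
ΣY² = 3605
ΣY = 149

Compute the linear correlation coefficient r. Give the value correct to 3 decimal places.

r = (nΣXY − ΣXΣY) / √[(nΣX² − (ΣX)²)(nΣY² − (ΣY)²)]
Numerator: 7×3645 − 172×149 = -113
Denominator: √[(31080 − 29584)(25235 − 22201)] = √[1496 × 3034] = 2130.4610
r = -113 / 2130.4610 ≈ -0.053

-0.053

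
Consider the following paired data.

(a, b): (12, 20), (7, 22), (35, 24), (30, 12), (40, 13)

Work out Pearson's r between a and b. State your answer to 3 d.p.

-0.455

n = 5, Σa = 124, Σb = 91, Σa² = 3918, Σb² = 1773, Σab = 2114
nΣab − ΣaΣb = 10570 − 11284 = -714
nΣa² − (Σa)² = 19590 − 15376 = 4214; nΣb² − (Σb)² = 8865 − 8281 = 584
r = -714 / √(4214 × 584) = -714 / 1568.7498 ≈ -0.455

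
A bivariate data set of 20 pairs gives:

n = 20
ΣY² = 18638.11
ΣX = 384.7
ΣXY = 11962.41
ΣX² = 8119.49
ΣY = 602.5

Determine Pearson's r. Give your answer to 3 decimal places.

r = (nΣXY − ΣXΣY) / √[(nΣX² − (ΣX)²)(nΣY² − (ΣY)²)]
Numerator: 20×11962.41 − 384.7×602.5 = 7466.45
Denominator: √[(162389.8 − 147994.09)(372762.2 − 363006.25)] = √[14395.71 × 9755.95] = 11850.8998
r = 7466.45 / 11850.8998 ≈ 0.630

0.630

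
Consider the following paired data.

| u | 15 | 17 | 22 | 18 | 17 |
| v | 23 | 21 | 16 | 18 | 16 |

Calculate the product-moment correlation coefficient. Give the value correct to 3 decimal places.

-0.719

n = 5, Σu = 89, Σv = 94, Σu² = 1611, Σv² = 1806, Σuv = 1650
nΣuv − ΣuΣv = 8250 − 8366 = -116
nΣu² − (Σu)² = 8055 − 7921 = 134; nΣv² − (Σv)² = 9030 − 8836 = 194
r = -116 / √(134 × 194) = -116 / 161.2328 ≈ -0.719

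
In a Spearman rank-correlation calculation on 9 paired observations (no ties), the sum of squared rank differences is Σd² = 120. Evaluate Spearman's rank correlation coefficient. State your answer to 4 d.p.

ρ = 1 − 6Σd² / [n(n²−1)] = 1 − 6×120 / (9×80)
  = 1 − 720/720 = 1 − 1.00000 ≈ 0.0000

0.0000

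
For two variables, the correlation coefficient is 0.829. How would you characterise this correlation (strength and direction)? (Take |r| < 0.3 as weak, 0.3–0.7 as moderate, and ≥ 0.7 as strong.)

r = 0.829 > 0 so the relationship is positive.
|r| = 0.829, which falls in the strong range.

strong positive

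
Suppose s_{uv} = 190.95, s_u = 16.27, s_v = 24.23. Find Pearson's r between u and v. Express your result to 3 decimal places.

r = Cov(u,v) / (s_u · s_v) = 190.95 / (16.27 × 24.23)
  = 190.95 / 394.2221 ≈ 0.484

0.484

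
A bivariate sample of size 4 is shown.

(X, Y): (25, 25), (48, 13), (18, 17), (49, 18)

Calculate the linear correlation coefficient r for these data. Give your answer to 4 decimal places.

n = 4, ΣX = 140, ΣY = 73, ΣX² = 5654, ΣY² = 1407, ΣXY = 2437
nΣXY − ΣXΣY = 9748 − 10220 = -472
nΣX² − (ΣX)² = 22616 − 19600 = 3016; nΣY² − (ΣY)² = 5628 − 5329 = 299
r = -472 / √(3016 × 299) = -472 / 949.6231 ≈ -0.4970

-0.4970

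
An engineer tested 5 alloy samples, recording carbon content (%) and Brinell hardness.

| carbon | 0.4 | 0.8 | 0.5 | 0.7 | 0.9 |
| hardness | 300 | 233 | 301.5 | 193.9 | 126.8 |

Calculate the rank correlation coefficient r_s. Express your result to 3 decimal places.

Rank carbon: 1, 4, 2, 3, 5
Rank hardness: 4, 3, 5, 2, 1
d = rank(carbon) − rank(hardness): -3, 1, -3, 1, 4; Σd² = 36
ρ = 1 − 6Σd² / [n(n²−1)] = 1 − 6×36 / (5×24) = 1 − 216/120 ≈ -0.800

-0.800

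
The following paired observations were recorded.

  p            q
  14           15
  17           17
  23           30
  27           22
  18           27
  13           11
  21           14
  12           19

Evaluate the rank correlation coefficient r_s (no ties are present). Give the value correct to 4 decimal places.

Rank p: 3, 4, 7, 8, 5, 2, 6, 1
Rank q: 3, 4, 8, 6, 7, 1, 2, 5
d = rank(p) − rank(q): 0, 0, -1, 2, -2, 1, 4, -4; Σd² = 42
ρ = 1 − 6Σd² / [n(n²−1)] = 1 − 6×42 / (8×63) = 1 − 252/504 ≈ 0.5000

0.5000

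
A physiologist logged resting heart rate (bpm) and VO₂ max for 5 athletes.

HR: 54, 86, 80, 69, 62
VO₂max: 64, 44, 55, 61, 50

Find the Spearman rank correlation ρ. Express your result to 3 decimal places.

Rank HR: 1, 5, 4, 3, 2
Rank VO₂max: 5, 1, 3, 4, 2
d = rank(HR) − rank(VO₂max): -4, 4, 1, -1, 0; Σd² = 34
ρ = 1 − 6Σd² / [n(n²−1)] = 1 − 6×34 / (5×24) = 1 − 204/120 ≈ -0.700

-0.700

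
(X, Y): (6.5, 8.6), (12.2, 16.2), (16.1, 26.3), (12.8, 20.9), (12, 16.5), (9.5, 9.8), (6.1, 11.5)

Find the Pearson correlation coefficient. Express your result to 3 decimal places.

n = 7, ΣX = 75.2, ΣY = 109.8, ΣX² = 885.6, ΣY² = 1965.44, ΣXY = 1305.74
nΣXY − ΣXΣY = 9140.18 − 8256.96 = 883.22
nΣX² − (ΣX)² = 6199.2 − 5655.04 = 544.16; nΣY² − (ΣY)² = 13758.08 − 12056.04 = 1702.04
r = 883.22 / √(544.16 × 1702.04) = 883.22 / 962.3835 ≈ 0.918

0.918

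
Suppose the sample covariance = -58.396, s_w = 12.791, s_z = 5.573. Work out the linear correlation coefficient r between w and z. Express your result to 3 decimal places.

-0.819

r = Cov(w,z) / (s_w · s_z) = -58.396 / (12.791 × 5.573)
  = -58.396 / 71.2842 ≈ -0.819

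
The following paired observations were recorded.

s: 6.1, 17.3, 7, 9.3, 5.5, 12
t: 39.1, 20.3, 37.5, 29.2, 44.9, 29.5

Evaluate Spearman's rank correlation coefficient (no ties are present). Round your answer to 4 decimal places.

-0.9429

Rank s: 2, 6, 3, 4, 1, 5
Rank t: 5, 1, 4, 2, 6, 3
d = rank(s) − rank(t): -3, 5, -1, 2, -5, 2; Σd² = 68
ρ = 1 − 6Σd² / [n(n²−1)] = 1 − 6×68 / (6×35) = 1 − 408/210 ≈ -0.9429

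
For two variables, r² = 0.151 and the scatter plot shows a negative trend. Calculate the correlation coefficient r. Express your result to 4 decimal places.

|r| = √0.151 = 0.3886
The association is negative, so r = −0.3886.

-0.3886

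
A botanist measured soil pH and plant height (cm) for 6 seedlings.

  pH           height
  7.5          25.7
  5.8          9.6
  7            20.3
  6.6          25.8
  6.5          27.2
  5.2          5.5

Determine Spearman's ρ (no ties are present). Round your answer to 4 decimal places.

Rank pH: 6, 2, 5, 4, 3, 1
Rank height: 4, 2, 3, 5, 6, 1
d = rank(pH) − rank(height): 2, 0, 2, -1, -3, 0; Σd² = 18
ρ = 1 − 6Σd² / [n(n²−1)] = 1 − 6×18 / (6×35) = 1 − 108/210 ≈ 0.4857

0.4857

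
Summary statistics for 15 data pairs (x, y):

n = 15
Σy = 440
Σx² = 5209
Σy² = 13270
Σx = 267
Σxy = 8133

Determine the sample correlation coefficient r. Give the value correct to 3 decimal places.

r = (nΣxy − ΣxΣy) / √[(nΣx² − (Σx)²)(nΣy² − (Σy)²)]
Numerator: 15×8133 − 267×440 = 4515
Denominator: √[(78135 − 71289)(199050 − 193600)] = √[6846 × 5450] = 6108.2485
r = 4515 / 6108.2485 ≈ 0.739

0.739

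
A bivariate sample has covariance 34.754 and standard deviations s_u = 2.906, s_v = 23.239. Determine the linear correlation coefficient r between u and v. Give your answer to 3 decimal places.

r = Cov(u,v) / (s_u · s_v) = 34.754 / (2.906 × 23.239)
  = 34.754 / 67.5325 ≈ 0.515

0.515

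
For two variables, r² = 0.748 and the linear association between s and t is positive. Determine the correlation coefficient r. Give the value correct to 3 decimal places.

0.865

|r| = √0.748 = 0.865
The association is positive, so r = 0.865.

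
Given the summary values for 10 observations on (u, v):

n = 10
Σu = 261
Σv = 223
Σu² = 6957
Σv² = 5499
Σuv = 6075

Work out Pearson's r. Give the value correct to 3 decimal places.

0.922

r = (nΣuv − ΣuΣv) / √[(nΣu² − (Σu)²)(nΣv² − (Σv)²)]
Numerator: 10×6075 − 261×223 = 2547
Denominator: √[(69570 − 68121)(54990 − 49729)] = √[1449 × 5261] = 2761.0123
r = 2547 / 2761.0123 ≈ 0.922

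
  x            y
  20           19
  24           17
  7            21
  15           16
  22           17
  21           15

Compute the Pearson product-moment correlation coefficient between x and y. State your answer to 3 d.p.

n = 6, Σx = 109, Σy = 105, Σx² = 2175, Σy² = 1861, Σxy = 1864
nΣxy − ΣxΣy = 11184 − 11445 = -261
nΣx² − (Σx)² = 13050 − 11881 = 1169; nΣy² − (Σy)² = 11166 − 11025 = 141
r = -261 / √(1169 × 141) = -261 / 405.9914 ≈ -0.643

-0.643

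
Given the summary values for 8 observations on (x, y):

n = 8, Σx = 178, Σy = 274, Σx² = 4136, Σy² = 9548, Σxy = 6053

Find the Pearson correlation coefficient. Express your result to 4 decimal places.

r = (nΣxy − ΣxΣy) / √[(nΣx² − (Σx)²)(nΣy² − (Σy)²)]
Numerator: 8×6053 − 178×274 = -348
Denominator: √[(33088 − 31684)(76384 − 75076)] = √[1404 × 1308] = 1355.1502
r = -348 / 1355.1502 ≈ -0.2568

-0.2568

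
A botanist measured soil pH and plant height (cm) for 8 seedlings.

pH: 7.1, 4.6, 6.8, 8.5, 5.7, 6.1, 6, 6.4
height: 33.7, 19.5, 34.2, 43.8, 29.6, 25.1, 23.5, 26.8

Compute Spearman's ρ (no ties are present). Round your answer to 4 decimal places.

Rank pH: 7, 1, 6, 8, 2, 4, 3, 5
Rank height: 6, 1, 7, 8, 5, 3, 2, 4
d = rank(pH) − rank(height): 1, 0, -1, 0, -3, 1, 1, 1; Σd² = 14
ρ = 1 − 6Σd² / [n(n²−1)] = 1 − 6×14 / (8×63) = 1 − 84/504 ≈ 0.8333

0.8333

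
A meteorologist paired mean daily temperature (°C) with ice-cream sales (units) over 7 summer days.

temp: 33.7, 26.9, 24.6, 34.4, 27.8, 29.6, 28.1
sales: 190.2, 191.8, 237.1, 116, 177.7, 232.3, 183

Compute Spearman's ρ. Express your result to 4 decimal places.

-0.5714

Rank temp: 6, 2, 1, 7, 3, 5, 4
Rank sales: 4, 5, 7, 1, 2, 6, 3
d = rank(temp) − rank(sales): 2, -3, -6, 6, 1, -1, 1; Σd² = 88
ρ = 1 − 6Σd² / [n(n²−1)] = 1 − 6×88 / (7×48) = 1 − 528/336 ≈ -0.5714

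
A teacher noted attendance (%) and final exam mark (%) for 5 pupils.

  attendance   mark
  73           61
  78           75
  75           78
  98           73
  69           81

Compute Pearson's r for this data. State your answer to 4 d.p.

-0.0829

n = 5, Σx = 393, Σy = 368, Σx² = 31403, Σy² = 27320, Σxy = 28896
nΣxy − ΣxΣy = 144480 − 144624 = -144
nΣx² − (Σx)² = 157015 − 154449 = 2566; nΣy² − (Σy)² = 136600 − 135424 = 1176
r = -144 / √(2566 × 1176) = -144 / 1737.1287 ≈ -0.0829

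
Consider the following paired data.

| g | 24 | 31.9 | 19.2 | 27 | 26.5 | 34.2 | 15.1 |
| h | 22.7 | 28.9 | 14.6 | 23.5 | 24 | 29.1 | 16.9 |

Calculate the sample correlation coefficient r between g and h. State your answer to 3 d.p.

0.947

n = 7, Σg = 177.9, Σh = 159.7, Σg² = 4791.15, Σh² = 3824.33, Σgh = 4267.94
nΣgh − ΣgΣh = 29875.58 − 28410.63 = 1464.95
nΣg² − (Σg)² = 33538.05 − 31648.41 = 1889.64; nΣh² − (Σh)² = 26770.31 − 25504.09 = 1266.22
r = 1464.95 / √(1889.64 × 1266.22) = 1464.95 / 1546.8355 ≈ 0.947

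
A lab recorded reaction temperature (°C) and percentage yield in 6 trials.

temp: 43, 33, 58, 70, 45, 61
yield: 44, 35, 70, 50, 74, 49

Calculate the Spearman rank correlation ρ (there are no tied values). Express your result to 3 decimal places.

0.486

Rank temp: 2, 1, 4, 6, 3, 5
Rank yield: 2, 1, 5, 4, 6, 3
d = rank(temp) − rank(yield): 0, 0, -1, 2, -3, 2; Σd² = 18
ρ = 1 − 6Σd² / [n(n²−1)] = 1 − 6×18 / (6×35) = 1 − 108/210 ≈ 0.486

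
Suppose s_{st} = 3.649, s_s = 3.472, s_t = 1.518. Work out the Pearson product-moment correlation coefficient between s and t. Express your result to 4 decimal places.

r = Cov(s,t) / (s_s · s_t) = 3.649 / (3.472 × 1.518)
  = 3.649 / 5.2705 ≈ 0.6923

0.6923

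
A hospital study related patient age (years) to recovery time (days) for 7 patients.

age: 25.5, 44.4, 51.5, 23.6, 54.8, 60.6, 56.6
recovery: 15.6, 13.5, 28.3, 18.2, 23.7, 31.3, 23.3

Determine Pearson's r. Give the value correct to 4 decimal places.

n = 7, Σx = 317, Σy = 153.9, Σx² = 15709.78, Σy² = 3642.01, Σxy = 7398.49
nΣxy − ΣxΣy = 51789.43 − 48786.3 = 3003.13
nΣx² − (Σx)² = 109968.46 − 100489 = 9479.46; nΣy² − (Σy)² = 25494.07 − 23685.21 = 1808.86
r = 3003.13 / √(9479.46 × 1808.86) = 3003.13 / 4140.8956 ≈ 0.7252

0.7252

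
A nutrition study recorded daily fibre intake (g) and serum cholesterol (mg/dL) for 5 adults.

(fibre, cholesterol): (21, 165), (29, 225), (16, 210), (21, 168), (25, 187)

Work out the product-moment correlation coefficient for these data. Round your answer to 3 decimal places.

n = 5, Σx = 112, Σy = 955, Σx² = 2604, Σy² = 185143, Σxy = 21553
nΣxy − ΣxΣy = 107765 − 106960 = 805
nΣx² − (Σx)² = 13020 − 12544 = 476; nΣy² − (Σy)² = 925715 − 912025 = 13690
r = 805 / √(476 × 13690) = 805 / 2552.7319 ≈ 0.315

0.315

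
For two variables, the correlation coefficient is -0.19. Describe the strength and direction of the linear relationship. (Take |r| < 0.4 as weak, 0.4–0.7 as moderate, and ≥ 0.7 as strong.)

weak negative

r = -0.19 < 0 so the relationship is negative.
|r| = 0.19, which falls in the weak range.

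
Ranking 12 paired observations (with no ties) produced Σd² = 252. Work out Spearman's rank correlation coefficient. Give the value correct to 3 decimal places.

0.119

ρ = 1 − 6Σd² / [n(n²−1)] = 1 − 6×252 / (12×143)
  = 1 − 1512/1716 = 1 − 0.8811 ≈ 0.119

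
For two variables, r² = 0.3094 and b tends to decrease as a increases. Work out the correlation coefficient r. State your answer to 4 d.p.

|r| = √0.3094 = 0.5562
The association is negative, so r = −0.5562.

-0.5562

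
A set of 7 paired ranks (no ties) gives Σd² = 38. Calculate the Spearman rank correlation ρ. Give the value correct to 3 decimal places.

ρ = 1 − 6Σd² / [n(n²−1)] = 1 − 6×38 / (7×48)
  = 1 − 228/336 = 1 − 0.6786 ≈ 0.321

0.321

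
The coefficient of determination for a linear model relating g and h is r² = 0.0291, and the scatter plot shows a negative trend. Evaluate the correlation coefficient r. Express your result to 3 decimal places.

-0.171

|r| = √0.0291 = 0.171
The association is negative, so r = −0.171.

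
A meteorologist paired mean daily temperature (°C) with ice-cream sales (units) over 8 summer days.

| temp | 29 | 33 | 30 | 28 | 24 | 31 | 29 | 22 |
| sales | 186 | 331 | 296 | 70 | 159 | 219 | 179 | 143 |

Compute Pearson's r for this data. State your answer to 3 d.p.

n = 8, Σx = 226, Σy = 1583, Σx² = 6476, Σy² = 362405, Σxy = 46099
nΣxy − ΣxΣy = 368792 − 357758 = 11034
nΣx² − (Σx)² = 51808 − 51076 = 732; nΣy² − (Σy)² = 2899240 − 2505889 = 393351
r = 11034 / √(732 × 393351) = 11034 / 16968.5866 ≈ 0.650

0.650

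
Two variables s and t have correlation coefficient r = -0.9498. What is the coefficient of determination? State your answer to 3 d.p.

0.902

r² = (-0.9498)² = 0.902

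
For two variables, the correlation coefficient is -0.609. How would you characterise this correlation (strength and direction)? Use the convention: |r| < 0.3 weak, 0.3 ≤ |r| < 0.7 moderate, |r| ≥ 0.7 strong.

moderate negative

r = -0.609 < 0 so the relationship is negative.
|r| = 0.609, which falls in the moderate range.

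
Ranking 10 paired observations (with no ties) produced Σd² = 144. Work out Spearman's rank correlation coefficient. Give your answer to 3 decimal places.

0.127

ρ = 1 − 6Σd² / [n(n²−1)] = 1 − 6×144 / (10×99)
  = 1 − 864/990 = 1 − 0.8727 ≈ 0.127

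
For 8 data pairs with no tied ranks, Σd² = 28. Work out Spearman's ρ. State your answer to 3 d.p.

ρ = 1 − 6Σd² / [n(n²−1)] = 1 − 6×28 / (8×63)
  = 1 − 168/504 = 1 − 0.3333 ≈ 0.667

0.667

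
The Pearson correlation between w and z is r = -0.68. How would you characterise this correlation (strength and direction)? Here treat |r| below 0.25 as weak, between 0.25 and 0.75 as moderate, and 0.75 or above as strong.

moderate negative

r = -0.68 < 0 so the relationship is negative.
|r| = 0.68, which falls in the moderate range.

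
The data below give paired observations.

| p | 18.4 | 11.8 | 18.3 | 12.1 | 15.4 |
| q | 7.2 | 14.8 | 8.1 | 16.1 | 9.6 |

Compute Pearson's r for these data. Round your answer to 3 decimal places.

n = 5, Σp = 76, Σq = 55.8, Σp² = 1196.26, Σq² = 687.86, Σpq = 798
nΣpq − ΣpΣq = 3990 − 4240.8 = -250.8
nΣp² − (Σp)² = 5981.3 − 5776 = 205.3; nΣq² − (Σq)² = 3439.3 − 3113.64 = 325.66
r = -250.8 / √(205.3 × 325.66) = -250.8 / 258.5691 ≈ -0.970

-0.970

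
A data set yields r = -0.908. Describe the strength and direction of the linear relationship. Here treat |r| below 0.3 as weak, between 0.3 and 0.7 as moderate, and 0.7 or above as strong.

strong negative

r = -0.908 < 0 so the relationship is negative.
|r| = 0.908, which falls in the strong range.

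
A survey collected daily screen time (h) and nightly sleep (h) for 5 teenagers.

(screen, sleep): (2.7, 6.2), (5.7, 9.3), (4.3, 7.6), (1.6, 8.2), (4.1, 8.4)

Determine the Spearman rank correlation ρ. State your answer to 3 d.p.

Rank screen: 2, 5, 4, 1, 3
Rank sleep: 1, 5, 2, 3, 4
d = rank(screen) − rank(sleep): 1, 0, 2, -2, -1; Σd² = 10
ρ = 1 − 6Σd² / [n(n²−1)] = 1 − 6×10 / (5×24) = 1 − 60/120 ≈ 0.500

0.500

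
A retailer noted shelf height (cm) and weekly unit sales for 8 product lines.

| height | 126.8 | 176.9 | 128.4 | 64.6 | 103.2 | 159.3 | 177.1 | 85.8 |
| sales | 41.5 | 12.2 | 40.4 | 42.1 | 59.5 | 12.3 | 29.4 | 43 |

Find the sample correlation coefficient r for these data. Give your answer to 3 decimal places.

n = 8, Σx = 1022.1, Σy = 280.4, Σx² = 142784.35, Σy² = 11680.56, Σxy = 32323.33
nΣxy − ΣxΣy = 258586.64 − 286596.84 = -28010.2
nΣx² − (Σx)² = 1142274.8 − 1044688.41 = 97586.39; nΣy² − (Σy)² = 93444.48 − 78624.16 = 14820.32
r = -28010.2 / √(97586.39 × 14820.32) = -28010.2 / 38029.7453 ≈ -0.737

-0.737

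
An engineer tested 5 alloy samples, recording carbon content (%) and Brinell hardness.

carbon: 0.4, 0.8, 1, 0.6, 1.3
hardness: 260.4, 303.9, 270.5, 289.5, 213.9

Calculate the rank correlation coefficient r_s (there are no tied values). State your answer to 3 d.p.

-0.300

Rank carbon: 1, 3, 4, 2, 5
Rank hardness: 2, 5, 3, 4, 1
d = rank(carbon) − rank(hardness): -1, -2, 1, -2, 4; Σd² = 26
ρ = 1 − 6Σd² / [n(n²−1)] = 1 − 6×26 / (5×24) = 1 − 156/120 ≈ -0.300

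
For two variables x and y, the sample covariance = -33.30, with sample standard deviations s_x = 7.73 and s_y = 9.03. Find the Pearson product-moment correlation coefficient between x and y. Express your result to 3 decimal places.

r = Cov(x,y) / (s_x · s_y) = -33.30 / (7.73 × 9.03)
  = -33.30 / 69.8019 ≈ -0.477

-0.477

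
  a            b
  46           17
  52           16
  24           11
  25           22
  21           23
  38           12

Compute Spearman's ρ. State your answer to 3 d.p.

-0.257

Rank a: 5, 6, 2, 3, 1, 4
Rank b: 4, 3, 1, 5, 6, 2
d = rank(a) − rank(b): 1, 3, 1, -2, -5, 2; Σd² = 44
ρ = 1 − 6Σd² / [n(n²−1)] = 1 − 6×44 / (6×35) = 1 − 264/210 ≈ -0.257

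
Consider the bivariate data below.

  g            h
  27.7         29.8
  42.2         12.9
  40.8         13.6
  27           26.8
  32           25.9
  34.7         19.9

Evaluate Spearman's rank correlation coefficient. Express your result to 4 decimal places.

Rank g: 2, 6, 5, 1, 3, 4
Rank h: 6, 1, 2, 5, 4, 3
d = rank(g) − rank(h): -4, 5, 3, -4, -1, 1; Σd² = 68
ρ = 1 − 6Σd² / [n(n²−1)] = 1 − 6×68 / (6×35) = 1 − 408/210 ≈ -0.9429

-0.9429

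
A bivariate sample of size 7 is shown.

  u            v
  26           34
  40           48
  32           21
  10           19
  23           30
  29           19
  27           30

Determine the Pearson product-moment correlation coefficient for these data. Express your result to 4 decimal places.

n = 7, Σu = 187, Σv = 201, Σu² = 5499, Σv² = 6423, Σuv = 5717
nΣuv − ΣuΣv = 40019 − 37587 = 2432
nΣu² − (Σu)² = 38493 − 34969 = 3524; nΣv² − (Σv)² = 44961 − 40401 = 4560
r = 2432 / √(3524 × 4560) = 2432 / 4008.6706 ≈ 0.6067

0.6067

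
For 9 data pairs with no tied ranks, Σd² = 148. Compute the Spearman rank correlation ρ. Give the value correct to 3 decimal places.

ρ = 1 − 6Σd² / [n(n²−1)] = 1 − 6×148 / (9×80)
  = 1 − 888/720 = 1 − 1.2333 ≈ -0.233

-0.233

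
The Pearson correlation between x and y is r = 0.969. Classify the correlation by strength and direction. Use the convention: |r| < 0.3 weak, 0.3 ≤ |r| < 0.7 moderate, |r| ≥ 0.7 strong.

strong positive

r = 0.969 > 0 so the relationship is positive.
|r| = 0.969, which falls in the strong range.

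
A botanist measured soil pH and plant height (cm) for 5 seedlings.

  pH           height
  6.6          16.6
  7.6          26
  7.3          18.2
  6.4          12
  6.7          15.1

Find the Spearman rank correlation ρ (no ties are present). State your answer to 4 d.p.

0.9000

Rank pH: 2, 5, 4, 1, 3
Rank height: 3, 5, 4, 1, 2
d = rank(pH) − rank(height): -1, 0, 0, 0, 1; Σd² = 2
ρ = 1 − 6Σd² / [n(n²−1)] = 1 − 6×2 / (5×24) = 1 − 12/120 ≈ 0.9000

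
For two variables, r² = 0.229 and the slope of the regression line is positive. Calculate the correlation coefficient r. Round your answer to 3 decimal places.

0.479

|r| = √0.229 = 0.479
The association is positive, so r = 0.479.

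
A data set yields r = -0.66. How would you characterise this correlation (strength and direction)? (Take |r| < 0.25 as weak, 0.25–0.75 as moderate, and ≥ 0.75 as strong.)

moderate negative

r = -0.66 < 0 so the relationship is negative.
|r| = 0.66, which falls in the moderate range.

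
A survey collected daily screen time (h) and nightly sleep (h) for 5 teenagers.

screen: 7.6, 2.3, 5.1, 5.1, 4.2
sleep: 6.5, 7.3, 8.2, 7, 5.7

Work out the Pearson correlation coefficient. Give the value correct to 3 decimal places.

-0.140

n = 5, Σx = 24.3, Σy = 34.7, Σx² = 132.71, Σy² = 244.27, Σxy = 167.65
nΣxy − ΣxΣy = 838.25 − 843.21 = -4.96
nΣx² − (Σx)² = 663.55 − 590.49 = 73.06; nΣy² − (Σy)² = 1221.35 − 1204.09 = 17.26
r = -4.96 / √(73.06 × 17.26) = -4.96 / 35.5108 ≈ -0.140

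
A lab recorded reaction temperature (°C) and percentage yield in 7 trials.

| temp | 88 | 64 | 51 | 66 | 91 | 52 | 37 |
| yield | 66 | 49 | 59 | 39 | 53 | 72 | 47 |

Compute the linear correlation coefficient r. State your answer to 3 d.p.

n = 7, Σx = 449, Σy = 385, Σx² = 31151, Σy² = 21961, Σxy = 24833
nΣxy − ΣxΣy = 173831 − 172865 = 966
nΣx² − (Σx)² = 218057 − 201601 = 16456; nΣy² − (Σy)² = 153727 − 148225 = 5502
r = 966 / √(16456 × 5502) = 966 / 9515.2988 ≈ 0.102

0.102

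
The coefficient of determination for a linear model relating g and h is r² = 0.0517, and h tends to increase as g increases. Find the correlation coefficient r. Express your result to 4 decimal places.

0.2274

|r| = √0.0517 = 0.2274
The association is positive, so r = 0.2274.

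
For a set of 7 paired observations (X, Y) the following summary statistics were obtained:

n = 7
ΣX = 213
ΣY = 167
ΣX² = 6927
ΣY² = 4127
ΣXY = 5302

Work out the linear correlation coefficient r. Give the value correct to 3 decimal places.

r = (nΣXY − ΣXΣY) / √[(nΣX² − (ΣX)²)(nΣY² − (ΣY)²)]
Numerator: 7×5302 − 213×167 = 1543
Denominator: √[(48489 − 45369)(28889 − 27889)] = √[3120 × 1000] = 1766.3522
r = 1543 / 1766.3522 ≈ 0.874

0.874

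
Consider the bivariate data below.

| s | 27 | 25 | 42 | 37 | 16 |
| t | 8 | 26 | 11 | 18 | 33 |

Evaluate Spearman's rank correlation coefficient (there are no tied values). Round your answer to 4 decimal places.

-0.7000

Rank s: 3, 2, 5, 4, 1
Rank t: 1, 4, 2, 3, 5
d = rank(s) − rank(t): 2, -2, 3, 1, -4; Σd² = 34
ρ = 1 − 6Σd² / [n(n²−1)] = 1 − 6×34 / (5×24) = 1 − 204/120 ≈ -0.7000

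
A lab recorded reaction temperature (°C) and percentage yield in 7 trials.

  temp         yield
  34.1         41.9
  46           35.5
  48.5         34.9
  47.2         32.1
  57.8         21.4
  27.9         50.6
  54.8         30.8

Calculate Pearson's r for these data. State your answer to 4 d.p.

-0.9592

n = 7, Σx = 316.3, Σy = 247.2, Σx² = 14981.19, Σy² = 9231.24, Σxy = 10606.06
nΣxy − ΣxΣy = 74242.42 − 78189.36 = -3946.94
nΣx² − (Σx)² = 104868.33 − 100045.69 = 4822.64; nΣy² − (Σy)² = 64618.68 − 61107.84 = 3510.84
r = -3946.94 / √(4822.64 × 3510.84) = -3946.94 / 4114.7925 ≈ -0.9592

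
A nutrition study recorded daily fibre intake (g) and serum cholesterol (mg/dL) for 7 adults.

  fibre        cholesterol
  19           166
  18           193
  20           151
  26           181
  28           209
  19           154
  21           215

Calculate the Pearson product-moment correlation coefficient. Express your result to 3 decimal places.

0.459

n = 7, Σx = 151, Σy = 1269, Σx² = 3347, Σy² = 233989, Σxy = 27647
nΣxy − ΣxΣy = 193529 − 191619 = 1910
nΣx² − (Σx)² = 23429 − 22801 = 628; nΣy² − (Σy)² = 1637923 − 1610361 = 27562
r = 1910 / √(628 × 27562) = 1910 / 4160.4009 ≈ 0.459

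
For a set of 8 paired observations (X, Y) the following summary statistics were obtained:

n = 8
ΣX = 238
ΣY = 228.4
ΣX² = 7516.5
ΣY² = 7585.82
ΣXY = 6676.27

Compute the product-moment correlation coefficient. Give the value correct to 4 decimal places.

-0.1741

r = (nΣXY − ΣXΣY) / √[(nΣX² − (ΣX)²)(nΣY² − (ΣY)²)]
Numerator: 8×6676.27 − 238×228.4 = -949.04
Denominator: √[(60132 − 56644)(60686.56 − 52166.56)] = √[3488 × 8520] = 5451.3998
r = -949.04 / 5451.3998 ≈ -0.1741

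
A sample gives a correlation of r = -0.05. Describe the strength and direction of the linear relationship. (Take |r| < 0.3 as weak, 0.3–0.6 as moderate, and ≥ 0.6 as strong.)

r = -0.05 < 0 so the relationship is negative.
|r| = 0.05, which falls in the weak range.

weak negative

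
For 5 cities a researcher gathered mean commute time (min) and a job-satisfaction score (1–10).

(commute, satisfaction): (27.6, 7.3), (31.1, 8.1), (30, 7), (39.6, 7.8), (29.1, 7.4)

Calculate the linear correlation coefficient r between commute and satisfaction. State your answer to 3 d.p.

0.486

n = 5, Σx = 157.4, Σy = 37.6, Σx² = 5043.94, Σy² = 283.5, Σxy = 1187.61
nΣxy − ΣxΣy = 5938.05 − 5918.24 = 19.81
nΣx² − (Σx)² = 25219.7 − 24774.76 = 444.94; nΣy² − (Σy)² = 1417.5 − 1413.76 = 3.74
r = 19.81 / √(444.94 × 3.74) = 19.81 / 40.7931 ≈ 0.486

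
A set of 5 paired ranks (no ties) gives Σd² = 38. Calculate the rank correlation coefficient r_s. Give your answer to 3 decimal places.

-0.900

ρ = 1 − 6Σd² / [n(n²−1)] = 1 − 6×38 / (5×24)
  = 1 − 228/120 = 1 − 1.9000 ≈ -0.900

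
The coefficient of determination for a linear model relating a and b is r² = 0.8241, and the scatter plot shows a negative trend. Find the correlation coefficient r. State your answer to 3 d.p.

-0.908

|r| = √0.8241 = 0.908
The association is negative, so r = −0.908.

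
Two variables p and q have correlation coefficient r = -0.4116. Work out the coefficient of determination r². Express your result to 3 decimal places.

r² = (-0.4116)² = 0.169

0.169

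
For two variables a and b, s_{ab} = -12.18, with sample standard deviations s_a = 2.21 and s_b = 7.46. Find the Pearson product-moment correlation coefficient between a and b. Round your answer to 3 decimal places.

r = Cov(a,b) / (s_a · s_b) = -12.18 / (2.21 × 7.46)
  = -12.18 / 16.4866 ≈ -0.739

-0.739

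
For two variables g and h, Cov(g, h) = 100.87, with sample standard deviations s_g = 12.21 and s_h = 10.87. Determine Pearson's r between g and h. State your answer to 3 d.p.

0.760

r = Cov(g,h) / (s_g · s_h) = 100.87 / (12.21 × 10.87)
  = 100.87 / 132.7227 ≈ 0.760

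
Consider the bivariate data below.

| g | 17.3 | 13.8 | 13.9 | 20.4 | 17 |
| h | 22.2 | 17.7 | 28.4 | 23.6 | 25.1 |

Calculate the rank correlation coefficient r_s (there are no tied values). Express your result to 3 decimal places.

0.100

Rank g: 4, 1, 2, 5, 3
Rank h: 2, 1, 5, 3, 4
d = rank(g) − rank(h): 2, 0, -3, 2, -1; Σd² = 18
ρ = 1 − 6Σd² / [n(n²−1)] = 1 − 6×18 / (5×24) = 1 − 108/120 ≈ 0.100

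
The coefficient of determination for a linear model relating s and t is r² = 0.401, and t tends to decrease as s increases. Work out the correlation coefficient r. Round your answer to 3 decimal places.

|r| = √0.401 = 0.633
The association is negative, so r = −0.633.

-0.633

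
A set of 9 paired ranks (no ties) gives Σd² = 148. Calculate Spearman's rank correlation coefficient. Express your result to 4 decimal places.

-0.2333

ρ = 1 − 6Σd² / [n(n²−1)] = 1 − 6×148 / (9×80)
  = 1 − 888/720 = 1 − 1.23333 ≈ -0.2333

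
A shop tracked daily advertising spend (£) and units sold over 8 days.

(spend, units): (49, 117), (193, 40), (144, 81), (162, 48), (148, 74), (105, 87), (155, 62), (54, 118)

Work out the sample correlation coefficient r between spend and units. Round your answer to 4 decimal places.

-0.9695

n = 8, Σx = 1010, Σy = 627, Σx² = 146500, Σy² = 54967, Σxy = 68962
nΣxy − ΣxΣy = 551696 − 633270 = -81574
nΣx² − (Σx)² = 1172000 − 1020100 = 151900; nΣy² − (Σy)² = 439736 − 393129 = 46607
r = -81574 / √(151900 × 46607) = -81574 / 84140.3785 ≈ -0.9695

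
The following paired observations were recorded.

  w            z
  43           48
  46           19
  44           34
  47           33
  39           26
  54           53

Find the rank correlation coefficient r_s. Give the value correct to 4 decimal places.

Rank w: 2, 4, 3, 5, 1, 6
Rank z: 5, 1, 4, 3, 2, 6
d = rank(w) − rank(z): -3, 3, -1, 2, -1, 0; Σd² = 24
ρ = 1 − 6Σd² / [n(n²−1)] = 1 − 6×24 / (6×35) = 1 − 144/210 ≈ 0.3143

0.3143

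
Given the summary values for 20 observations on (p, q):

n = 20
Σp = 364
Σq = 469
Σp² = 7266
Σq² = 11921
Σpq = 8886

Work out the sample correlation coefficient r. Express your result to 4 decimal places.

r = (nΣpq − ΣpΣq) / √[(nΣp² − (Σp)²)(nΣq² − (Σq)²)]
Numerator: 20×8886 − 364×469 = 7004
Denominator: √[(145320 − 132496)(238420 − 219961)] = √[12824 × 18459] = 15385.6497
r = 7004 / 15385.6497 ≈ 0.4552

0.4552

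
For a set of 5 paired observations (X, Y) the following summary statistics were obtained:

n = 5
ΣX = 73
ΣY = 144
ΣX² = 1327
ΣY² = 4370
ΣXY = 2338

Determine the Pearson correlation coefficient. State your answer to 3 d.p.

r = (nΣXY − ΣXΣY) / √[(nΣX² − (ΣX)²)(nΣY² − (ΣY)²)]
Numerator: 5×2338 − 73×144 = 1178
Denominator: √[(6635 − 5329)(21850 − 20736)] = √[1306 × 1114] = 1206.1857
r = 1178 / 1206.1857 ≈ 0.977

0.977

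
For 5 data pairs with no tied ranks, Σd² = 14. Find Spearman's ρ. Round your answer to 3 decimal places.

0.300

ρ = 1 − 6Σd² / [n(n²−1)] = 1 − 6×14 / (5×24)
  = 1 − 84/120 = 1 − 0.7000 ≈ 0.300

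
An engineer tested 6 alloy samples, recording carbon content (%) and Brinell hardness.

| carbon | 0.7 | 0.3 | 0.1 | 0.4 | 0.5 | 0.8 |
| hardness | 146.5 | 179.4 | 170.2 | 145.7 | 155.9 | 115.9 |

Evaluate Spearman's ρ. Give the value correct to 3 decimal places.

Rank carbon: 5, 2, 1, 3, 4, 6
Rank hardness: 3, 6, 5, 2, 4, 1
d = rank(carbon) − rank(hardness): 2, -4, -4, 1, 0, 5; Σd² = 62
ρ = 1 − 6Σd² / [n(n²−1)] = 1 − 6×62 / (6×35) = 1 − 372/210 ≈ -0.771

-0.771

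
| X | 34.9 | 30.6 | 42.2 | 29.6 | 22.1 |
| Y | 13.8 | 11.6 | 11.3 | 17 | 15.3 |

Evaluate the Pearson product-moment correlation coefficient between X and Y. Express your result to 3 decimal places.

-0.627

n = 5, ΣX = 159.4, ΣY = 69, ΣX² = 5299.78, ΣY² = 975.78, ΣXY = 2154.77
nΣXY − ΣXΣY = 10773.85 − 10998.6 = -224.75
nΣX² − (ΣX)² = 26498.9 − 25408.36 = 1090.54; nΣY² − (ΣY)² = 4878.9 − 4761 = 117.9
r = -224.75 / √(1090.54 × 117.9) = -224.75 / 358.5731 ≈ -0.627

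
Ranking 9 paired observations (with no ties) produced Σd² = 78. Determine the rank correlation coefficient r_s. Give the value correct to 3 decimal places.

ρ = 1 − 6Σd² / [n(n²−1)] = 1 − 6×78 / (9×80)
  = 1 − 468/720 = 1 − 0.6500 ≈ 0.350

0.350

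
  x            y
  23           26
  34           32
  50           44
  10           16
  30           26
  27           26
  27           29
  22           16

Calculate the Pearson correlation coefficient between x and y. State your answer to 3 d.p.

0.936

n = 8, Σx = 223, Σy = 215, Σx² = 7127, Σy² = 6341, Σxy = 6663
nΣxy − ΣxΣy = 53304 − 47945 = 5359
nΣx² − (Σx)² = 57016 − 49729 = 7287; nΣy² − (Σy)² = 50728 − 46225 = 4503
r = 5359 / √(7287 × 4503) = 5359 / 5728.2948 ≈ 0.936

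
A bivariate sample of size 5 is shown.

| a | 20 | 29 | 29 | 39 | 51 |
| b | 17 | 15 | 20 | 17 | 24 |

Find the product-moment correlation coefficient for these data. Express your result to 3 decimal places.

n = 5, Σa = 168, Σb = 93, Σa² = 6204, Σb² = 1779, Σab = 3242
nΣab − ΣaΣb = 16210 − 15624 = 586
nΣa² − (Σa)² = 31020 − 28224 = 2796; nΣb² − (Σb)² = 8895 − 8649 = 246
r = 586 / √(2796 × 246) = 586 / 829.3467 ≈ 0.707

0.707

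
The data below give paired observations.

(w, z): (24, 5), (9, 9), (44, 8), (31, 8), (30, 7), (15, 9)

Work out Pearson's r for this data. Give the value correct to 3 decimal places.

n = 6, Σw = 153, Σz = 46, Σw² = 4679, Σz² = 364, Σwz = 1146
nΣwz − ΣwΣz = 6876 − 7038 = -162
nΣw² − (Σw)² = 28074 − 23409 = 4665; nΣz² − (Σz)² = 2184 − 2116 = 68
r = -162 / √(4665 × 68) = -162 / 563.2229 ≈ -0.288

-0.288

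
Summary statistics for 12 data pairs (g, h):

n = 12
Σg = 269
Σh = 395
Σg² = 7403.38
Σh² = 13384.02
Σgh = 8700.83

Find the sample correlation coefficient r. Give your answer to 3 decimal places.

-0.212

r = (nΣgh − ΣgΣh) / √[(nΣg² − (Σg)²)(nΣh² − (Σh)²)]
Numerator: 12×8700.83 − 269×395 = -1845.04
Denominator: √[(88840.56 − 72361)(160608.24 − 156025)] = √[16479.56 × 4583.24] = 8690.7870
r = -1845.04 / 8690.7870 ≈ -0.212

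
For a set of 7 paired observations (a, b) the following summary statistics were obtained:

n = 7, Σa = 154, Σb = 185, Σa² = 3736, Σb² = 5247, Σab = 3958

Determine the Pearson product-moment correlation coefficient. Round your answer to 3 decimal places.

r = (nΣab − ΣaΣb) / √[(nΣa² − (Σa)²)(nΣb² − (Σb)²)]
Numerator: 7×3958 − 154×185 = -784
Denominator: √[(26152 − 23716)(36729 − 34225)] = √[2436 × 2504] = 2469.7660
r = -784 / 2469.7660 ≈ -0.317

-0.317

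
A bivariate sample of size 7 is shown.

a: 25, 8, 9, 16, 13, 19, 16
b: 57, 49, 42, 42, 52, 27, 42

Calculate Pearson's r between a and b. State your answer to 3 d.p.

n = 7, Σa = 106, Σb = 311, Σa² = 1812, Σb² = 14375, Σab = 4728
nΣab − ΣaΣb = 33096 − 32966 = 130
nΣa² − (Σa)² = 12684 − 11236 = 1448; nΣb² − (Σb)² = 100625 − 96721 = 3904
r = 130 / √(1448 × 3904) = 130 / 2377.6022 ≈ 0.055

0.055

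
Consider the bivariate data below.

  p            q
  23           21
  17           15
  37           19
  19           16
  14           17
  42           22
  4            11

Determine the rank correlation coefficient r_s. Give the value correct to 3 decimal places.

Rank p: 5, 3, 6, 4, 2, 7, 1
Rank q: 6, 2, 5, 3, 4, 7, 1
d = rank(p) − rank(q): -1, 1, 1, 1, -2, 0, 0; Σd² = 8
ρ = 1 − 6Σd² / [n(n²−1)] = 1 − 6×8 / (7×48) = 1 − 48/336 ≈ 0.857

0.857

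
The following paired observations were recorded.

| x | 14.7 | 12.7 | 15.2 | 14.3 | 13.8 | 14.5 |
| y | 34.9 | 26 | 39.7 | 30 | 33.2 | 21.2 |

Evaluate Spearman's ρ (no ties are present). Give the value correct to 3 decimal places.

0.600

Rank x: 5, 1, 6, 3, 2, 4
Rank y: 5, 2, 6, 3, 4, 1
d = rank(x) − rank(y): 0, -1, 0, 0, -2, 3; Σd² = 14
ρ = 1 − 6Σd² / [n(n²−1)] = 1 − 6×14 / (6×35) = 1 − 84/210 ≈ 0.600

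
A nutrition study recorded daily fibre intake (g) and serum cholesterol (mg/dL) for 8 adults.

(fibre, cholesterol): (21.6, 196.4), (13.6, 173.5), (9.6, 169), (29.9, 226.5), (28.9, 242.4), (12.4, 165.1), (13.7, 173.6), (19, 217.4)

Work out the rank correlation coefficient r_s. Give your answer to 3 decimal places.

0.929

Rank fibre: 6, 3, 1, 8, 7, 2, 4, 5
Rank cholesterol: 5, 3, 2, 7, 8, 1, 4, 6
d = rank(fibre) − rank(cholesterol): 1, 0, -1, 1, -1, 1, 0, -1; Σd² = 6
ρ = 1 − 6Σd² / [n(n²−1)] = 1 − 6×6 / (8×63) = 1 − 36/504 ≈ 0.929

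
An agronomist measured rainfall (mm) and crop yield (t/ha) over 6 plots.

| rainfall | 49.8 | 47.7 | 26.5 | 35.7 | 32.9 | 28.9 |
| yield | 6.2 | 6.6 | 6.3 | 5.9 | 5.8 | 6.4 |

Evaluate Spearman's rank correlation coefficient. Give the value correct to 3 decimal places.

Rank rainfall: 6, 5, 1, 4, 3, 2
Rank yield: 3, 6, 4, 2, 1, 5
d = rank(rainfall) − rank(yield): 3, -1, -3, 2, 2, -3; Σd² = 36
ρ = 1 − 6Σd² / [n(n²−1)] = 1 − 6×36 / (6×35) = 1 − 216/210 ≈ -0.029

-0.029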